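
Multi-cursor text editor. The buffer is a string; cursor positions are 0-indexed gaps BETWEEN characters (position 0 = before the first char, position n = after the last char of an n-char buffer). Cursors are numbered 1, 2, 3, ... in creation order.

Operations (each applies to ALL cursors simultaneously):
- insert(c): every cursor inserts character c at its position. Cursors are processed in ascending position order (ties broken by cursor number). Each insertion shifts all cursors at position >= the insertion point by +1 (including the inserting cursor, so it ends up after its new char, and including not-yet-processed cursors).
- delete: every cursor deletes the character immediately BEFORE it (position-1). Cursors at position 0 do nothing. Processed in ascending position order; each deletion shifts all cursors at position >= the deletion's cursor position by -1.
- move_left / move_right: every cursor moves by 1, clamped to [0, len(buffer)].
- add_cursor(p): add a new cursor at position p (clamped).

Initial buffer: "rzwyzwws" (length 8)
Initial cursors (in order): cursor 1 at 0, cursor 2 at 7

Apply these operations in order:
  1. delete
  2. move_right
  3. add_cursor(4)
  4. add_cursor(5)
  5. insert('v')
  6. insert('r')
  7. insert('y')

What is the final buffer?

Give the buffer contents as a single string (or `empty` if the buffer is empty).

After op 1 (delete): buffer="rzwyzws" (len 7), cursors c1@0 c2@6, authorship .......
After op 2 (move_right): buffer="rzwyzws" (len 7), cursors c1@1 c2@7, authorship .......
After op 3 (add_cursor(4)): buffer="rzwyzws" (len 7), cursors c1@1 c3@4 c2@7, authorship .......
After op 4 (add_cursor(5)): buffer="rzwyzws" (len 7), cursors c1@1 c3@4 c4@5 c2@7, authorship .......
After op 5 (insert('v')): buffer="rvzwyvzvwsv" (len 11), cursors c1@2 c3@6 c4@8 c2@11, authorship .1...3.4..2
After op 6 (insert('r')): buffer="rvrzwyvrzvrwsvr" (len 15), cursors c1@3 c3@8 c4@11 c2@15, authorship .11...33.44..22
After op 7 (insert('y')): buffer="rvryzwyvryzvrywsvry" (len 19), cursors c1@4 c3@10 c4@14 c2@19, authorship .111...333.444..222

Answer: rvryzwyvryzvrywsvry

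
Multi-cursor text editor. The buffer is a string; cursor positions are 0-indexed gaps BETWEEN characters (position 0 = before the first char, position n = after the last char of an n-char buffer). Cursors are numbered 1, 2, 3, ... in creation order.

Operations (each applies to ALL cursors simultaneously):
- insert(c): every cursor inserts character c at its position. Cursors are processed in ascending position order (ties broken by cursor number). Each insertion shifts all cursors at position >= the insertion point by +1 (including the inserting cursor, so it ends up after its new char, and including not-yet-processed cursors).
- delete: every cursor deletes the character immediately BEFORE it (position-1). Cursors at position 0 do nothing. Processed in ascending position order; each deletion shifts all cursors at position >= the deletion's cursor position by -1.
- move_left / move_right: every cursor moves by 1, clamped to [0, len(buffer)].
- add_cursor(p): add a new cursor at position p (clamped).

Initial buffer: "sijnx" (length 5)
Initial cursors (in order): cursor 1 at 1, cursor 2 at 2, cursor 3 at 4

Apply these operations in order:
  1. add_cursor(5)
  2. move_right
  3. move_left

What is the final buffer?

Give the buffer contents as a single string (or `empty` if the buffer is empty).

After op 1 (add_cursor(5)): buffer="sijnx" (len 5), cursors c1@1 c2@2 c3@4 c4@5, authorship .....
After op 2 (move_right): buffer="sijnx" (len 5), cursors c1@2 c2@3 c3@5 c4@5, authorship .....
After op 3 (move_left): buffer="sijnx" (len 5), cursors c1@1 c2@2 c3@4 c4@4, authorship .....

Answer: sijnx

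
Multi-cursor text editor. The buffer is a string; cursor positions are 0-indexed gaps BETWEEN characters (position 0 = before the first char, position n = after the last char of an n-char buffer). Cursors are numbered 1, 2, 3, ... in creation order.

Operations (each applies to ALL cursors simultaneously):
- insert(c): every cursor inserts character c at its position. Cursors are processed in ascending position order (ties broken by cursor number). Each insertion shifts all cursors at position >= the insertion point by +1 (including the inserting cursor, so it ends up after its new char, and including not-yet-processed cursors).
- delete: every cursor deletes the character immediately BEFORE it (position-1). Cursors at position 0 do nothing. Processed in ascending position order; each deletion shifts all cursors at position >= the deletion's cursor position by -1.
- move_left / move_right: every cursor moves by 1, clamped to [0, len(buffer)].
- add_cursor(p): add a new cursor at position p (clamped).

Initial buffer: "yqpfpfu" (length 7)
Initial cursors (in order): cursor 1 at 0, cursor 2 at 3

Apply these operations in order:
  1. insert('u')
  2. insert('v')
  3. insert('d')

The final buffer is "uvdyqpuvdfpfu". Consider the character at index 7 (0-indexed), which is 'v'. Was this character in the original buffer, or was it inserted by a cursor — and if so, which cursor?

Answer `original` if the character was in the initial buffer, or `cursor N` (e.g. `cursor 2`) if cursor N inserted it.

After op 1 (insert('u')): buffer="uyqpufpfu" (len 9), cursors c1@1 c2@5, authorship 1...2....
After op 2 (insert('v')): buffer="uvyqpuvfpfu" (len 11), cursors c1@2 c2@7, authorship 11...22....
After op 3 (insert('d')): buffer="uvdyqpuvdfpfu" (len 13), cursors c1@3 c2@9, authorship 111...222....
Authorship (.=original, N=cursor N): 1 1 1 . . . 2 2 2 . . . .
Index 7: author = 2

Answer: cursor 2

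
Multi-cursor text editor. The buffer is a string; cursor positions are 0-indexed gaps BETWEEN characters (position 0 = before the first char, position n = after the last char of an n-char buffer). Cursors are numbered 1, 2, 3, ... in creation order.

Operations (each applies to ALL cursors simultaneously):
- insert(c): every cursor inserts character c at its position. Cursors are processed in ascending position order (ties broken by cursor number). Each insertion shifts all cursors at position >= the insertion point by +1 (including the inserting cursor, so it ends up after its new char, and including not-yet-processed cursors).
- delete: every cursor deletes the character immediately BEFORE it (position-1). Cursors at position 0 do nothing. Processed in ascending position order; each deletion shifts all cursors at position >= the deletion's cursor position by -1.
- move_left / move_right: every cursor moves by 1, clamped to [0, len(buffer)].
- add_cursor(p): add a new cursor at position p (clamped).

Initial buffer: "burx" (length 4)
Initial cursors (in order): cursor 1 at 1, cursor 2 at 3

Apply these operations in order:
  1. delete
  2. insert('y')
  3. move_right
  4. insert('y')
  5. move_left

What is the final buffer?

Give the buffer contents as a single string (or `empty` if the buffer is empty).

After op 1 (delete): buffer="ux" (len 2), cursors c1@0 c2@1, authorship ..
After op 2 (insert('y')): buffer="yuyx" (len 4), cursors c1@1 c2@3, authorship 1.2.
After op 3 (move_right): buffer="yuyx" (len 4), cursors c1@2 c2@4, authorship 1.2.
After op 4 (insert('y')): buffer="yuyyxy" (len 6), cursors c1@3 c2@6, authorship 1.12.2
After op 5 (move_left): buffer="yuyyxy" (len 6), cursors c1@2 c2@5, authorship 1.12.2

Answer: yuyyxy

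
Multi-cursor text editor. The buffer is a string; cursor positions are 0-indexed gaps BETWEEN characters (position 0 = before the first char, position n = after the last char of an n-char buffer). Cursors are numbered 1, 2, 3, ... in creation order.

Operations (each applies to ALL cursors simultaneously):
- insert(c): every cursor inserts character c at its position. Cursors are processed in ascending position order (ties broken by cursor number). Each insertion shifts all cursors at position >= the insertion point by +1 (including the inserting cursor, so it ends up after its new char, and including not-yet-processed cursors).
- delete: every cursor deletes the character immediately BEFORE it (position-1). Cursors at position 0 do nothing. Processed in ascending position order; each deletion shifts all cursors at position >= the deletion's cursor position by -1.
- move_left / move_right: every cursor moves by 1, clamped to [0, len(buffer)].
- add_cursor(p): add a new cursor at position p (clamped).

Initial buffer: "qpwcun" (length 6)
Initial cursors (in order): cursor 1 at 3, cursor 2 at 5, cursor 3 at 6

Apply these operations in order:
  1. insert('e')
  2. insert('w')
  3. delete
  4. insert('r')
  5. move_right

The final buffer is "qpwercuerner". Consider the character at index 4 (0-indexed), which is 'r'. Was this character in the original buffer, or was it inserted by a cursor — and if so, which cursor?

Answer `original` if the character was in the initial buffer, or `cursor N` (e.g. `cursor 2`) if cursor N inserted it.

Answer: cursor 1

Derivation:
After op 1 (insert('e')): buffer="qpwecuene" (len 9), cursors c1@4 c2@7 c3@9, authorship ...1..2.3
After op 2 (insert('w')): buffer="qpwewcuewnew" (len 12), cursors c1@5 c2@9 c3@12, authorship ...11..22.33
After op 3 (delete): buffer="qpwecuene" (len 9), cursors c1@4 c2@7 c3@9, authorship ...1..2.3
After op 4 (insert('r')): buffer="qpwercuerner" (len 12), cursors c1@5 c2@9 c3@12, authorship ...11..22.33
After op 5 (move_right): buffer="qpwercuerner" (len 12), cursors c1@6 c2@10 c3@12, authorship ...11..22.33
Authorship (.=original, N=cursor N): . . . 1 1 . . 2 2 . 3 3
Index 4: author = 1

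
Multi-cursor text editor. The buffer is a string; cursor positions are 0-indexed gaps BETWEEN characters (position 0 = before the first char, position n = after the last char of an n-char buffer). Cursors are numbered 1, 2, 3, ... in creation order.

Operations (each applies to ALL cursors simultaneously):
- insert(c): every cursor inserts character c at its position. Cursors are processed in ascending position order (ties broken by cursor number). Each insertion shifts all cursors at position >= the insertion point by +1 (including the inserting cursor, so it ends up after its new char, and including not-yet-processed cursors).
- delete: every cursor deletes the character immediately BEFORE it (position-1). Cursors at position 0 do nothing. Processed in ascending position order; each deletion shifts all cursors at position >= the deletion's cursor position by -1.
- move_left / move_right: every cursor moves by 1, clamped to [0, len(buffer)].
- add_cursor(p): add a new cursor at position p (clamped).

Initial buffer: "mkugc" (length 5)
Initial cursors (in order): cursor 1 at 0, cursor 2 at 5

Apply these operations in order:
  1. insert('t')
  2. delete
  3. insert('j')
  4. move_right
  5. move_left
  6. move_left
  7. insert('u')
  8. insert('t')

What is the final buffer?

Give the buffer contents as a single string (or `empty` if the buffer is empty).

After op 1 (insert('t')): buffer="tmkugct" (len 7), cursors c1@1 c2@7, authorship 1.....2
After op 2 (delete): buffer="mkugc" (len 5), cursors c1@0 c2@5, authorship .....
After op 3 (insert('j')): buffer="jmkugcj" (len 7), cursors c1@1 c2@7, authorship 1.....2
After op 4 (move_right): buffer="jmkugcj" (len 7), cursors c1@2 c2@7, authorship 1.....2
After op 5 (move_left): buffer="jmkugcj" (len 7), cursors c1@1 c2@6, authorship 1.....2
After op 6 (move_left): buffer="jmkugcj" (len 7), cursors c1@0 c2@5, authorship 1.....2
After op 7 (insert('u')): buffer="ujmkugucj" (len 9), cursors c1@1 c2@7, authorship 11....2.2
After op 8 (insert('t')): buffer="utjmkugutcj" (len 11), cursors c1@2 c2@9, authorship 111....22.2

Answer: utjmkugutcj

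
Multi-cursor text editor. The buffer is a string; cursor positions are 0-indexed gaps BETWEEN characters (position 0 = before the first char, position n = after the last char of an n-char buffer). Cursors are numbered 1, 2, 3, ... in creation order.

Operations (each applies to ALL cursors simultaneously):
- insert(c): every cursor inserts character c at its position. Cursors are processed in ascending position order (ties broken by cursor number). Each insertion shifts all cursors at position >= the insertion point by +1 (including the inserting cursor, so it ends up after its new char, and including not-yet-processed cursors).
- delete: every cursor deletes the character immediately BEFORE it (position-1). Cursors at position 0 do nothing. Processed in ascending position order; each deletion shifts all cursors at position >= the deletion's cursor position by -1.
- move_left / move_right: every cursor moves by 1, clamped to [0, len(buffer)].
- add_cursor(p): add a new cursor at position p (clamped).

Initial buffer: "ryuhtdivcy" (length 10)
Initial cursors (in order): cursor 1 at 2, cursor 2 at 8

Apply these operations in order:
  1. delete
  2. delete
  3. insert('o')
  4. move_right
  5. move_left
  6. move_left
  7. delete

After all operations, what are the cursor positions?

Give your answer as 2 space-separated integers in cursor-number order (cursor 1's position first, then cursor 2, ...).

After op 1 (delete): buffer="ruhtdicy" (len 8), cursors c1@1 c2@6, authorship ........
After op 2 (delete): buffer="uhtdcy" (len 6), cursors c1@0 c2@4, authorship ......
After op 3 (insert('o')): buffer="ouhtdocy" (len 8), cursors c1@1 c2@6, authorship 1....2..
After op 4 (move_right): buffer="ouhtdocy" (len 8), cursors c1@2 c2@7, authorship 1....2..
After op 5 (move_left): buffer="ouhtdocy" (len 8), cursors c1@1 c2@6, authorship 1....2..
After op 6 (move_left): buffer="ouhtdocy" (len 8), cursors c1@0 c2@5, authorship 1....2..
After op 7 (delete): buffer="ouhtocy" (len 7), cursors c1@0 c2@4, authorship 1...2..

Answer: 0 4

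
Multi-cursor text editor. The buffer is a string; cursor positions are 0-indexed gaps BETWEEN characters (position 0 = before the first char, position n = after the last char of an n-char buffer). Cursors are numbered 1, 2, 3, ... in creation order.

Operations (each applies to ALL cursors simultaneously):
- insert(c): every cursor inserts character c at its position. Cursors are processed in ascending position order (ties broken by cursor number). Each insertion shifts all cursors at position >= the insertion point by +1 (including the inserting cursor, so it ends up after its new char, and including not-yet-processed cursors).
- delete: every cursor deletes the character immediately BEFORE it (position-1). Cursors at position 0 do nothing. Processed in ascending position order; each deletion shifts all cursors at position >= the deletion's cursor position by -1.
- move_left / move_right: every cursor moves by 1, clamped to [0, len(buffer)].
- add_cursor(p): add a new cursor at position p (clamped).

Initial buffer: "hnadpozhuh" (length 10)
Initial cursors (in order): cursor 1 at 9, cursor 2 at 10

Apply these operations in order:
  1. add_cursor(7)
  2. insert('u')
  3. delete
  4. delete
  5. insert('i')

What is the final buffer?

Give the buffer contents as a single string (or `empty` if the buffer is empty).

Answer: hnadpoihii

Derivation:
After op 1 (add_cursor(7)): buffer="hnadpozhuh" (len 10), cursors c3@7 c1@9 c2@10, authorship ..........
After op 2 (insert('u')): buffer="hnadpozuhuuhu" (len 13), cursors c3@8 c1@11 c2@13, authorship .......3..1.2
After op 3 (delete): buffer="hnadpozhuh" (len 10), cursors c3@7 c1@9 c2@10, authorship ..........
After op 4 (delete): buffer="hnadpoh" (len 7), cursors c3@6 c1@7 c2@7, authorship .......
After op 5 (insert('i')): buffer="hnadpoihii" (len 10), cursors c3@7 c1@10 c2@10, authorship ......3.12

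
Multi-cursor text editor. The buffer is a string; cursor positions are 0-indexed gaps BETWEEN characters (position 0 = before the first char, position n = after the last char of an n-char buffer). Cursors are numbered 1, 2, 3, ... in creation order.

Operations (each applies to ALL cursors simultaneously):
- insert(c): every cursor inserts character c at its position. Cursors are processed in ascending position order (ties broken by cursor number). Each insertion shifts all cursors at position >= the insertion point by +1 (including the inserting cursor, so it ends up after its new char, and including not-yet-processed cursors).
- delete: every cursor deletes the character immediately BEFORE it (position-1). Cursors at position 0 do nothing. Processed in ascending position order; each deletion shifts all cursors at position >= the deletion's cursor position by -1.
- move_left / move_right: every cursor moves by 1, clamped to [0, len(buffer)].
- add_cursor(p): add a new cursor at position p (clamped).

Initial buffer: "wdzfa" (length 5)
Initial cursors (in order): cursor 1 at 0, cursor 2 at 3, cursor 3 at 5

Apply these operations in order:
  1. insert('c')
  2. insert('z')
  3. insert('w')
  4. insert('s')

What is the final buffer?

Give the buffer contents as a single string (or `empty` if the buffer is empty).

After op 1 (insert('c')): buffer="cwdzcfac" (len 8), cursors c1@1 c2@5 c3@8, authorship 1...2..3
After op 2 (insert('z')): buffer="czwdzczfacz" (len 11), cursors c1@2 c2@7 c3@11, authorship 11...22..33
After op 3 (insert('w')): buffer="czwwdzczwfaczw" (len 14), cursors c1@3 c2@9 c3@14, authorship 111...222..333
After op 4 (insert('s')): buffer="czwswdzczwsfaczws" (len 17), cursors c1@4 c2@11 c3@17, authorship 1111...2222..3333

Answer: czwswdzczwsfaczws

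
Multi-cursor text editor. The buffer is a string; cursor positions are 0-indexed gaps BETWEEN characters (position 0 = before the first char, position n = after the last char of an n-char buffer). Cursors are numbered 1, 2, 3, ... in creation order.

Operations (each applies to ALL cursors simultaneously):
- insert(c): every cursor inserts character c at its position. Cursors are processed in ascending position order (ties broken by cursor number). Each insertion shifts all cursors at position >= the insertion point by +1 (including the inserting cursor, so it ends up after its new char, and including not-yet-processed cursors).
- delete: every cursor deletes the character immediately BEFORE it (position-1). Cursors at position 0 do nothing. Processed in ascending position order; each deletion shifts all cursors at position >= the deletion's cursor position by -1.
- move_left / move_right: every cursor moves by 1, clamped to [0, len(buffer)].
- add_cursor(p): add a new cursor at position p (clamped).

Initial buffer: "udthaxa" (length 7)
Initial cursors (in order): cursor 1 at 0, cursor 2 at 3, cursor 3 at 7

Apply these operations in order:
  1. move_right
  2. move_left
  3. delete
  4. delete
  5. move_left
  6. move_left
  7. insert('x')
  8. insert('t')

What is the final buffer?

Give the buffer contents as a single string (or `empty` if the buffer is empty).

Answer: xxxtttuha

Derivation:
After op 1 (move_right): buffer="udthaxa" (len 7), cursors c1@1 c2@4 c3@7, authorship .......
After op 2 (move_left): buffer="udthaxa" (len 7), cursors c1@0 c2@3 c3@6, authorship .......
After op 3 (delete): buffer="udhaa" (len 5), cursors c1@0 c2@2 c3@4, authorship .....
After op 4 (delete): buffer="uha" (len 3), cursors c1@0 c2@1 c3@2, authorship ...
After op 5 (move_left): buffer="uha" (len 3), cursors c1@0 c2@0 c3@1, authorship ...
After op 6 (move_left): buffer="uha" (len 3), cursors c1@0 c2@0 c3@0, authorship ...
After op 7 (insert('x')): buffer="xxxuha" (len 6), cursors c1@3 c2@3 c3@3, authorship 123...
After op 8 (insert('t')): buffer="xxxtttuha" (len 9), cursors c1@6 c2@6 c3@6, authorship 123123...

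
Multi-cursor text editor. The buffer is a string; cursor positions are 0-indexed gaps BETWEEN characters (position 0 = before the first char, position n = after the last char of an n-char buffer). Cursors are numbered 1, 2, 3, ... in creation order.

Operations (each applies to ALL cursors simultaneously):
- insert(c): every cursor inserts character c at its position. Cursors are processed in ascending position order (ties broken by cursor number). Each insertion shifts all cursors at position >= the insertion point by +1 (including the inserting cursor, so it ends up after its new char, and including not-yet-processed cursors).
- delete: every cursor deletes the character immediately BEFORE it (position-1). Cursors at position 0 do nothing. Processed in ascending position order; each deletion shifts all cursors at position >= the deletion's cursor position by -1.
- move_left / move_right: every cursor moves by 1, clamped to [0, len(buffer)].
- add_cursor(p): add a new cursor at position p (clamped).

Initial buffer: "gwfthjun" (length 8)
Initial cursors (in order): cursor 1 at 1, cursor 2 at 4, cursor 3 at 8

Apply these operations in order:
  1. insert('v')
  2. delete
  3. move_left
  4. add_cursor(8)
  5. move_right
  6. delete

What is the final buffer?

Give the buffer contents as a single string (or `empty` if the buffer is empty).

After op 1 (insert('v')): buffer="gvwftvhjunv" (len 11), cursors c1@2 c2@6 c3@11, authorship .1...2....3
After op 2 (delete): buffer="gwfthjun" (len 8), cursors c1@1 c2@4 c3@8, authorship ........
After op 3 (move_left): buffer="gwfthjun" (len 8), cursors c1@0 c2@3 c3@7, authorship ........
After op 4 (add_cursor(8)): buffer="gwfthjun" (len 8), cursors c1@0 c2@3 c3@7 c4@8, authorship ........
After op 5 (move_right): buffer="gwfthjun" (len 8), cursors c1@1 c2@4 c3@8 c4@8, authorship ........
After op 6 (delete): buffer="wfhj" (len 4), cursors c1@0 c2@2 c3@4 c4@4, authorship ....

Answer: wfhj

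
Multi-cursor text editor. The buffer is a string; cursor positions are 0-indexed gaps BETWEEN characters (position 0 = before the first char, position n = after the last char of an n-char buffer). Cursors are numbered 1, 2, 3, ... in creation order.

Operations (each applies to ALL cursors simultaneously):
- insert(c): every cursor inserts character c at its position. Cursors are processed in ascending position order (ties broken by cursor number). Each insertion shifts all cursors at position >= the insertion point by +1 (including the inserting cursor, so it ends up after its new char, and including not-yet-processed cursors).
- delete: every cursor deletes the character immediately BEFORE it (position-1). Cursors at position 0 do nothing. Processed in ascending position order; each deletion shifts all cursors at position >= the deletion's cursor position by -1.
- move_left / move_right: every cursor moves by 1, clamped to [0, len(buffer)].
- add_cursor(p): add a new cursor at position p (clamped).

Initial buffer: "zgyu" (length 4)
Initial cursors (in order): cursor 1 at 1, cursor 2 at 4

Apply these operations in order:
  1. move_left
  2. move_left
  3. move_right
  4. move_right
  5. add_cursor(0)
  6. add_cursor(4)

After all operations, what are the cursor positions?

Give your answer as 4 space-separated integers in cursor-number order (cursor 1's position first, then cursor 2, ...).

Answer: 2 4 0 4

Derivation:
After op 1 (move_left): buffer="zgyu" (len 4), cursors c1@0 c2@3, authorship ....
After op 2 (move_left): buffer="zgyu" (len 4), cursors c1@0 c2@2, authorship ....
After op 3 (move_right): buffer="zgyu" (len 4), cursors c1@1 c2@3, authorship ....
After op 4 (move_right): buffer="zgyu" (len 4), cursors c1@2 c2@4, authorship ....
After op 5 (add_cursor(0)): buffer="zgyu" (len 4), cursors c3@0 c1@2 c2@4, authorship ....
After op 6 (add_cursor(4)): buffer="zgyu" (len 4), cursors c3@0 c1@2 c2@4 c4@4, authorship ....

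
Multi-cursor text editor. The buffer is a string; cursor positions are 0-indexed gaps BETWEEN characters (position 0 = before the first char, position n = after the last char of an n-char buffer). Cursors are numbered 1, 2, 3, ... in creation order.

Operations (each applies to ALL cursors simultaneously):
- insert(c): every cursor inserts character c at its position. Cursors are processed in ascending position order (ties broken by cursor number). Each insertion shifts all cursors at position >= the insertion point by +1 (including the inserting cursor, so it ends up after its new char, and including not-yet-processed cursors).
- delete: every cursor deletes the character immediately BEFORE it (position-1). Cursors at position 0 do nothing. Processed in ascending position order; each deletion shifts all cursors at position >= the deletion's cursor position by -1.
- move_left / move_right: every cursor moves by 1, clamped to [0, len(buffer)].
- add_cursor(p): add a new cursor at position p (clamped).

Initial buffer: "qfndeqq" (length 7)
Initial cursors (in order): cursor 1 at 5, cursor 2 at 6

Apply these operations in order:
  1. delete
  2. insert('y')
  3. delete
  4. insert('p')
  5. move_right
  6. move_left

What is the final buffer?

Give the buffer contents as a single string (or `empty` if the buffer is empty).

After op 1 (delete): buffer="qfndq" (len 5), cursors c1@4 c2@4, authorship .....
After op 2 (insert('y')): buffer="qfndyyq" (len 7), cursors c1@6 c2@6, authorship ....12.
After op 3 (delete): buffer="qfndq" (len 5), cursors c1@4 c2@4, authorship .....
After op 4 (insert('p')): buffer="qfndppq" (len 7), cursors c1@6 c2@6, authorship ....12.
After op 5 (move_right): buffer="qfndppq" (len 7), cursors c1@7 c2@7, authorship ....12.
After op 6 (move_left): buffer="qfndppq" (len 7), cursors c1@6 c2@6, authorship ....12.

Answer: qfndppq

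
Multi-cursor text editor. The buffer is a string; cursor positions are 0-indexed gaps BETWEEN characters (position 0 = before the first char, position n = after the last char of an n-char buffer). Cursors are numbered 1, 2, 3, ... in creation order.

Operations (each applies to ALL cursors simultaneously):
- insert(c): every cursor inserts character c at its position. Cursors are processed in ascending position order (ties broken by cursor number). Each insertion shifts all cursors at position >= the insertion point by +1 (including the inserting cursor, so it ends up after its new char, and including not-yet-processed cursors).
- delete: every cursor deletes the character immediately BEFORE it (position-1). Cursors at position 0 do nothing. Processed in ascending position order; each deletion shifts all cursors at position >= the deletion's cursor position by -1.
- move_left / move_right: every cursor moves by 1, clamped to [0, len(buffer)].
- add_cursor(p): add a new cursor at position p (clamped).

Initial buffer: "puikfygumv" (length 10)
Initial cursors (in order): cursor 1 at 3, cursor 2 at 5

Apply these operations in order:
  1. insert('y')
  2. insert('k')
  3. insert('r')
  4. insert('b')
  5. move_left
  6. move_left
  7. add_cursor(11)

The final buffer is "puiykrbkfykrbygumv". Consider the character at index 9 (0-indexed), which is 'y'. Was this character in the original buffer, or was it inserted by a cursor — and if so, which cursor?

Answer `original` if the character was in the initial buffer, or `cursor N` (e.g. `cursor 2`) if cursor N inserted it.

After op 1 (insert('y')): buffer="puiykfyygumv" (len 12), cursors c1@4 c2@7, authorship ...1..2.....
After op 2 (insert('k')): buffer="puiykkfykygumv" (len 14), cursors c1@5 c2@9, authorship ...11..22.....
After op 3 (insert('r')): buffer="puiykrkfykrygumv" (len 16), cursors c1@6 c2@11, authorship ...111..222.....
After op 4 (insert('b')): buffer="puiykrbkfykrbygumv" (len 18), cursors c1@7 c2@13, authorship ...1111..2222.....
After op 5 (move_left): buffer="puiykrbkfykrbygumv" (len 18), cursors c1@6 c2@12, authorship ...1111..2222.....
After op 6 (move_left): buffer="puiykrbkfykrbygumv" (len 18), cursors c1@5 c2@11, authorship ...1111..2222.....
After op 7 (add_cursor(11)): buffer="puiykrbkfykrbygumv" (len 18), cursors c1@5 c2@11 c3@11, authorship ...1111..2222.....
Authorship (.=original, N=cursor N): . . . 1 1 1 1 . . 2 2 2 2 . . . . .
Index 9: author = 2

Answer: cursor 2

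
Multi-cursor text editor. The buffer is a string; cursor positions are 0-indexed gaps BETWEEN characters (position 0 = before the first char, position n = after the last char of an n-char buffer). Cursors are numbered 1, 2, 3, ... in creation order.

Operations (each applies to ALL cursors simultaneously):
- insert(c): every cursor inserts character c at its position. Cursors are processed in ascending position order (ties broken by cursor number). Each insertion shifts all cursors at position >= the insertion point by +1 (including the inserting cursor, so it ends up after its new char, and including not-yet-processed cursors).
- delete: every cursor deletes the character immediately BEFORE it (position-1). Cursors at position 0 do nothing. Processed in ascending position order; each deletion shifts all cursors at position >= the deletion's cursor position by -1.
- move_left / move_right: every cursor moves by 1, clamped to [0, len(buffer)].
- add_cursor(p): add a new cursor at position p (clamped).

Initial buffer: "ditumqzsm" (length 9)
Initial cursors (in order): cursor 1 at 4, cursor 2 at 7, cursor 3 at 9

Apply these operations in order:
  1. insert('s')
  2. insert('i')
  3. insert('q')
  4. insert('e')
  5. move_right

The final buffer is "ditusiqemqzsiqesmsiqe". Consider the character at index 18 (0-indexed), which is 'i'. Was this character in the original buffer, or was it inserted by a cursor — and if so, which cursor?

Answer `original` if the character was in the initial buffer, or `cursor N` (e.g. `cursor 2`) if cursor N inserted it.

Answer: cursor 3

Derivation:
After op 1 (insert('s')): buffer="ditusmqzssms" (len 12), cursors c1@5 c2@9 c3@12, authorship ....1...2..3
After op 2 (insert('i')): buffer="ditusimqzsismsi" (len 15), cursors c1@6 c2@11 c3@15, authorship ....11...22..33
After op 3 (insert('q')): buffer="ditusiqmqzsiqsmsiq" (len 18), cursors c1@7 c2@13 c3@18, authorship ....111...222..333
After op 4 (insert('e')): buffer="ditusiqemqzsiqesmsiqe" (len 21), cursors c1@8 c2@15 c3@21, authorship ....1111...2222..3333
After op 5 (move_right): buffer="ditusiqemqzsiqesmsiqe" (len 21), cursors c1@9 c2@16 c3@21, authorship ....1111...2222..3333
Authorship (.=original, N=cursor N): . . . . 1 1 1 1 . . . 2 2 2 2 . . 3 3 3 3
Index 18: author = 3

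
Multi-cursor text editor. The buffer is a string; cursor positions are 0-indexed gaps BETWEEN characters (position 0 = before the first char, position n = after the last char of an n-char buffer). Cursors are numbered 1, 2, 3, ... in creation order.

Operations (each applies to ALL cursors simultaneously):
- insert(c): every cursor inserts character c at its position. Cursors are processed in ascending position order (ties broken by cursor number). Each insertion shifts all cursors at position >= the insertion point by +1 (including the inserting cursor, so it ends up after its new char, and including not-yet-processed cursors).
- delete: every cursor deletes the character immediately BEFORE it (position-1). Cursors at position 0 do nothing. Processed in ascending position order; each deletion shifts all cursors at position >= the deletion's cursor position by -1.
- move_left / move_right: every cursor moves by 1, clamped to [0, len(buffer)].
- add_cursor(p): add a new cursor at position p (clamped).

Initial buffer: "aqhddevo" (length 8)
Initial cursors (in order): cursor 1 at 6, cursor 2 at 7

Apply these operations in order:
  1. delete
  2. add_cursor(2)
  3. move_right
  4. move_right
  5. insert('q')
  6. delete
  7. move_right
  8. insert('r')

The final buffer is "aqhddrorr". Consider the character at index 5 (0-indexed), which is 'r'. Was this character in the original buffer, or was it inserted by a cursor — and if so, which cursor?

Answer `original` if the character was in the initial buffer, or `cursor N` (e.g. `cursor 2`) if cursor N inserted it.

Answer: cursor 3

Derivation:
After op 1 (delete): buffer="aqhddo" (len 6), cursors c1@5 c2@5, authorship ......
After op 2 (add_cursor(2)): buffer="aqhddo" (len 6), cursors c3@2 c1@5 c2@5, authorship ......
After op 3 (move_right): buffer="aqhddo" (len 6), cursors c3@3 c1@6 c2@6, authorship ......
After op 4 (move_right): buffer="aqhddo" (len 6), cursors c3@4 c1@6 c2@6, authorship ......
After op 5 (insert('q')): buffer="aqhdqdoqq" (len 9), cursors c3@5 c1@9 c2@9, authorship ....3..12
After op 6 (delete): buffer="aqhddo" (len 6), cursors c3@4 c1@6 c2@6, authorship ......
After op 7 (move_right): buffer="aqhddo" (len 6), cursors c3@5 c1@6 c2@6, authorship ......
After op 8 (insert('r')): buffer="aqhddrorr" (len 9), cursors c3@6 c1@9 c2@9, authorship .....3.12
Authorship (.=original, N=cursor N): . . . . . 3 . 1 2
Index 5: author = 3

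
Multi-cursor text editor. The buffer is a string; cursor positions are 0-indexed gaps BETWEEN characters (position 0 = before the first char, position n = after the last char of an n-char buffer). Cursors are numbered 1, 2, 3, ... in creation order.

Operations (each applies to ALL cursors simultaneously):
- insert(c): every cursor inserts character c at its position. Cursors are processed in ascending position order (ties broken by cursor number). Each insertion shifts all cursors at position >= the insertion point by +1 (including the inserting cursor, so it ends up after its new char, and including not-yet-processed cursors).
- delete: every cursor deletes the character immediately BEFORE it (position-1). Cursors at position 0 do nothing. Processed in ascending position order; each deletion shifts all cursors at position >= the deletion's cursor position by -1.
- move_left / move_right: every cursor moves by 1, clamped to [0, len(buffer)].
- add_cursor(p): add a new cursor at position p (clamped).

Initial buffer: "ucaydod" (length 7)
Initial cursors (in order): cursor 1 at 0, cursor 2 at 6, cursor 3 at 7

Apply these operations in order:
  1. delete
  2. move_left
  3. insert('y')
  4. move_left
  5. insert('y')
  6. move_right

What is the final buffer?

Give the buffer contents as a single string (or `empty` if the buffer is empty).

Answer: yyucayyyyyd

Derivation:
After op 1 (delete): buffer="ucayd" (len 5), cursors c1@0 c2@5 c3@5, authorship .....
After op 2 (move_left): buffer="ucayd" (len 5), cursors c1@0 c2@4 c3@4, authorship .....
After op 3 (insert('y')): buffer="yucayyyd" (len 8), cursors c1@1 c2@7 c3@7, authorship 1....23.
After op 4 (move_left): buffer="yucayyyd" (len 8), cursors c1@0 c2@6 c3@6, authorship 1....23.
After op 5 (insert('y')): buffer="yyucayyyyyd" (len 11), cursors c1@1 c2@9 c3@9, authorship 11....2233.
After op 6 (move_right): buffer="yyucayyyyyd" (len 11), cursors c1@2 c2@10 c3@10, authorship 11....2233.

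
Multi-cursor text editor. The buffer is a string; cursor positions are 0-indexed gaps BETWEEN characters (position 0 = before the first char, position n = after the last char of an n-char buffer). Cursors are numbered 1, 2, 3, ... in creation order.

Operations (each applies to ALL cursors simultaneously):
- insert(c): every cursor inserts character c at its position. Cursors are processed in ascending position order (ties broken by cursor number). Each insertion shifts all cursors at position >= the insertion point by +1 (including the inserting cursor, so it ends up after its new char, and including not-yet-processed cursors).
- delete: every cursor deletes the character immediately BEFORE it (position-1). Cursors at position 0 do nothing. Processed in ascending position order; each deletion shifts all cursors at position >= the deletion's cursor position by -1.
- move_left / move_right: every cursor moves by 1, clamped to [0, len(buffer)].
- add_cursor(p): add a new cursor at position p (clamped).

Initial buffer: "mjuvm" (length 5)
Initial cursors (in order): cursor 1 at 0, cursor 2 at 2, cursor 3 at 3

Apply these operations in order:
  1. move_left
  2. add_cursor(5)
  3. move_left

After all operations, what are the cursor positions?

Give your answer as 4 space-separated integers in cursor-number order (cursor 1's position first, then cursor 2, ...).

Answer: 0 0 1 4

Derivation:
After op 1 (move_left): buffer="mjuvm" (len 5), cursors c1@0 c2@1 c3@2, authorship .....
After op 2 (add_cursor(5)): buffer="mjuvm" (len 5), cursors c1@0 c2@1 c3@2 c4@5, authorship .....
After op 3 (move_left): buffer="mjuvm" (len 5), cursors c1@0 c2@0 c3@1 c4@4, authorship .....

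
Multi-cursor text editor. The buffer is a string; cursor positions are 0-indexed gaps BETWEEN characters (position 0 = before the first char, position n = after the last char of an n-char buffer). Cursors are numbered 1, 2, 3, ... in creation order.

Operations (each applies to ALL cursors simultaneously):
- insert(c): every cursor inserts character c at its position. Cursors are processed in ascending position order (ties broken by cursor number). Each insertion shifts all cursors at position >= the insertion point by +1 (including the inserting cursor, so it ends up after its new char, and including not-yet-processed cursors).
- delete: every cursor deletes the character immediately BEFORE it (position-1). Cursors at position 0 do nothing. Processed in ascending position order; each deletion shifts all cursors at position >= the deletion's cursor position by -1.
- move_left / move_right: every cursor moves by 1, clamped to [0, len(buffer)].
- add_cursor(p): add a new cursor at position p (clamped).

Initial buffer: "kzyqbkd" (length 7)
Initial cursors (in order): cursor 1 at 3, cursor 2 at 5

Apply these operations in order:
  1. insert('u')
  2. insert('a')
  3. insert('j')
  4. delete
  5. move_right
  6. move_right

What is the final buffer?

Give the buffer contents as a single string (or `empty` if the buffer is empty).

Answer: kzyuaqbuakd

Derivation:
After op 1 (insert('u')): buffer="kzyuqbukd" (len 9), cursors c1@4 c2@7, authorship ...1..2..
After op 2 (insert('a')): buffer="kzyuaqbuakd" (len 11), cursors c1@5 c2@9, authorship ...11..22..
After op 3 (insert('j')): buffer="kzyuajqbuajkd" (len 13), cursors c1@6 c2@11, authorship ...111..222..
After op 4 (delete): buffer="kzyuaqbuakd" (len 11), cursors c1@5 c2@9, authorship ...11..22..
After op 5 (move_right): buffer="kzyuaqbuakd" (len 11), cursors c1@6 c2@10, authorship ...11..22..
After op 6 (move_right): buffer="kzyuaqbuakd" (len 11), cursors c1@7 c2@11, authorship ...11..22..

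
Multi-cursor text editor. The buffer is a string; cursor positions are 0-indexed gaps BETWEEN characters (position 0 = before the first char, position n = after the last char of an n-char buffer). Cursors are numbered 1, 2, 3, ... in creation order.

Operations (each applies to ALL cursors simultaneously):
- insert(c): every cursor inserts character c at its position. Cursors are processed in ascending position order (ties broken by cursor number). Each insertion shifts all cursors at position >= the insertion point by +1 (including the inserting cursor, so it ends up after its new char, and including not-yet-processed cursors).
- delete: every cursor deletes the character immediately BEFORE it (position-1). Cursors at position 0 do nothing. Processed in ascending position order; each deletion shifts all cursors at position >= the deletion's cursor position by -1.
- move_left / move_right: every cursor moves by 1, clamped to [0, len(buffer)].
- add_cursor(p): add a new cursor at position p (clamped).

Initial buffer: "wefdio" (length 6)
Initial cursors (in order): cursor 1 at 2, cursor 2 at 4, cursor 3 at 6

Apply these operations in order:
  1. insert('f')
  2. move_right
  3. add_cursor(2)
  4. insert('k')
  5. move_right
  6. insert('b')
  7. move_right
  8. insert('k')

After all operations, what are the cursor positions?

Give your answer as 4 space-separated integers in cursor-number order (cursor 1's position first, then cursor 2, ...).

After op 1 (insert('f')): buffer="weffdfiof" (len 9), cursors c1@3 c2@6 c3@9, authorship ..1..2..3
After op 2 (move_right): buffer="weffdfiof" (len 9), cursors c1@4 c2@7 c3@9, authorship ..1..2..3
After op 3 (add_cursor(2)): buffer="weffdfiof" (len 9), cursors c4@2 c1@4 c2@7 c3@9, authorship ..1..2..3
After op 4 (insert('k')): buffer="wekffkdfikofk" (len 13), cursors c4@3 c1@6 c2@10 c3@13, authorship ..41.1.2.2.33
After op 5 (move_right): buffer="wekffkdfikofk" (len 13), cursors c4@4 c1@7 c2@11 c3@13, authorship ..41.1.2.2.33
After op 6 (insert('b')): buffer="wekfbfkdbfikobfkb" (len 17), cursors c4@5 c1@9 c2@14 c3@17, authorship ..414.1.12.2.2333
After op 7 (move_right): buffer="wekfbfkdbfikobfkb" (len 17), cursors c4@6 c1@10 c2@15 c3@17, authorship ..414.1.12.2.2333
After op 8 (insert('k')): buffer="wekfbfkkdbfkikobfkkbk" (len 21), cursors c4@7 c1@12 c2@18 c3@21, authorship ..414.41.121.2.232333

Answer: 12 18 21 7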